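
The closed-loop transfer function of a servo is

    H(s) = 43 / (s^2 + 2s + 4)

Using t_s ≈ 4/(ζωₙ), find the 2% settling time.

Comparing s^2 + 2s + 4 to s^2 + 2ζωₙs + ωₙ²: ωₙ = 2 rad/s and ζ = 2/(2·2) = 0.5.
ζωₙ = 2/2 = 1, so t_s ≈ 4/(ζωₙ) = 4/1 = 4 s.

t_s ≈ 4 s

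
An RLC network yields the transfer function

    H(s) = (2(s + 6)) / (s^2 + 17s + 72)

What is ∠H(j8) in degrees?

∠H(j8) ≈ -33.50°

At s = j8: numerator = 12 + j16, denominator = 8 + j136.
∠H = ∠num − ∠den = 53.130° − (86.634°) = -33.50°.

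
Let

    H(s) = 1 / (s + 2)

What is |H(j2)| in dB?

|H(j2)|_dB ≈ -9.03 dB

Substitute s = j2: numerator = 1, denominator = 2 + j2.
|H(j2)| = |1| / |2 + j2| = 1 / 2.8284 ≈ 0.3536.
In decibels: 20·log₁₀(0.3536) ≈ -9.03 dB.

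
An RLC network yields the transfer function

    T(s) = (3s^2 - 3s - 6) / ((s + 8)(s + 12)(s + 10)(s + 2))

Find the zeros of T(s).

s = 2, -1

Set the numerator to zero: 3s^2 - 3s - 6 = 0, i.e. 3·(s^2 - s - 2) = 0.
Factoring: (s - 2)(s + 1) = 0.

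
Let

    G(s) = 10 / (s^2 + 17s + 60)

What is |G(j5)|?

|G(j5)| ≈ 0.1088

Substitute s = j5: numerator = 10, denominator = 35 + j85.
|G(j5)| = |10| / |35 + j85| = 10 / 91.924 ≈ 0.1088.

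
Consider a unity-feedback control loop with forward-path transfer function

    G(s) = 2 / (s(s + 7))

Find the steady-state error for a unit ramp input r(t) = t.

G(s) has one pole at the origin.
This is a Type 1 system. Kv = lim_{s→0} s·G(s) = 2/7.
e_ss = 1/Kv = 1/(2/7) = 7/2 ≈ 3.500.

e_ss = 3.500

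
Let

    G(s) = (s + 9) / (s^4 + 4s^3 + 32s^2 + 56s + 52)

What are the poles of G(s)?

The poles are the roots of the denominator s^4 + 4s^3 + 32s^2 + 56s + 52 = 0.
No real roots exist; factor into two real quadratics: (s^2 + 2s + 26)(s^2 + 2s + 2) = 0.
Each quadratic gives a conjugate pair via the quadratic formula.

s = -1 + 5j, -1 - 5j, -1 + j, -1 - j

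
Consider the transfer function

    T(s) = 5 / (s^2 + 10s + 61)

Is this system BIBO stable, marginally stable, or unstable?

stable

The denominator s^2 + 10s + 61 factors as (s^2 + 10s + 61), giving poles at s = -5 + 6j, -5 - 6j.
Since all poles lie strictly in the left half-plane, the system is stable.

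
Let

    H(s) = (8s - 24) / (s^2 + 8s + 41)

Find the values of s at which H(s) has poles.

s = -4 + 5j, -4 - 5j

The poles are the roots of the denominator s^2 + 8s + 41 = 0.
Using the quadratic formula: s = (-8 ± √(-100))/2 = -4 ± 5j.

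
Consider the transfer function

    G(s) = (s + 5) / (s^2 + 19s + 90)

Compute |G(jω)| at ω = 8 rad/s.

|G(j8)| ≈ 0.06118

Substitute s = j8: numerator = 5 + j8, denominator = 26 + j152.
|G(j8)| = |5 + j8| / |26 + j152| = 9.4340 / 154.21 ≈ 0.06118.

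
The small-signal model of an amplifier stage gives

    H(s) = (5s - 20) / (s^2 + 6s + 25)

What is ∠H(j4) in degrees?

At s = j4: numerator = -20 + j20, denominator = 9 + j24.
∠H = ∠num − ∠den = 135° − (69.444°) = 65.56°.

∠H(j4) ≈ 65.56°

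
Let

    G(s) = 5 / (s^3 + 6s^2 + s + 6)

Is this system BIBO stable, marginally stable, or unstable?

The denominator s^3 + 6s^2 + s + 6 factors as (s^2 + 1)(s + 6), giving poles at s = j, -j, -6.
Since the simple pole(s) at s = j, -j lie on the jω-axis with none in the right half-plane, the system is marginally stable.

marginally stable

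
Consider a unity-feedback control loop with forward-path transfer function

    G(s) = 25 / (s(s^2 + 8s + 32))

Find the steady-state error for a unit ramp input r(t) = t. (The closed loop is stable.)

e_ss = 1.280

G(s) has one pole at the origin.
This is a Type 1 system. Kv = lim_{s→0} s·G(s) = 25/32.
e_ss = 1/Kv = 1/(25/32) = 32/25 ≈ 1.280.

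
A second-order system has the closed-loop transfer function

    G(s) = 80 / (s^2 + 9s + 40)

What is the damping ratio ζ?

Compare the denominator to the standard form s^2 + 2ζωₙs + ωₙ².
ωₙ² = 40, so ωₙ = √40 ≈ 6.325 rad/s.
2ζωₙ = 9, so ζ = 9/(2·√40) ≈ 0.7115.
With ζ = 0.7115 the response is underdamped.

ζ ≈ 0.7115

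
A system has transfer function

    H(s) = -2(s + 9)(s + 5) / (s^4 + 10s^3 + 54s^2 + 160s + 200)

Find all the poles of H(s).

The poles are the roots of the denominator s^4 + 10s^3 + 54s^2 + 160s + 200 = 0.
No real roots exist; factor into two real quadratics: (s^2 + 4s + 20)(s^2 + 6s + 10) = 0.
Each quadratic gives a conjugate pair via the quadratic formula.

s = -2 + 4j, -2 - 4j, -3 + j, -3 - j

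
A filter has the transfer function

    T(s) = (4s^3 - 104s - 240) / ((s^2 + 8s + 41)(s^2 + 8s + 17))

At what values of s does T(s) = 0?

s = -3 + j, -3 - j, 6

Set the numerator to zero: 4s^3 - 104s - 240 = 0, i.e. 4·(s^3 - 26s - 60) = 0.
Factoring: (s^2 + 6s + 10)(s - 6) = 0.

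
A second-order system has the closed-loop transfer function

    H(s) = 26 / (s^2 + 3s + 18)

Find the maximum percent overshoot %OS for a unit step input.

Comparing s^2 + 3s + 18 to s^2 + 2ζωₙs + ωₙ²: ωₙ = √18 ≈ 4.243 rad/s and ζ = 3/(2·√18) ≈ 0.3536.
%OS = 100·exp(−πζ/√(1−ζ²)) = 100·exp(−π·0.3536/√(1−0.3536²)) ≈ 30.5%.

%OS ≈ 30.5%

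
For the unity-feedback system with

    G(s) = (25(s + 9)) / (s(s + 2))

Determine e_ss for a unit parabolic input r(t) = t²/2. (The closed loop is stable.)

G(s) has one pole at the origin.
This is a Type 1 system; Ka = lim_{s→0} s^2·G(s) = 0, so the steady-state error for a parabola input is infinite.

e_ss = ∞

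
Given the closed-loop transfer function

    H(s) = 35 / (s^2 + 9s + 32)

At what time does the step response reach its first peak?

t_p ≈ 0.9165 s

Comparing s^2 + 9s + 32 to s^2 + 2ζωₙs + ωₙ²: ωₙ = √32 ≈ 5.657 rad/s and ζ = 9/(2·√32) ≈ 0.7955.
ζωₙ = 9/2 = 4.5, so ω_d = ωₙ√(1−ζ²) = √(ωₙ² − (ζωₙ)²) = √(32 − 4.5²) = √11.75 ≈ 3.428 rad/s.
t_p = π/ω_d = π/3.428 ≈ 0.9165 s.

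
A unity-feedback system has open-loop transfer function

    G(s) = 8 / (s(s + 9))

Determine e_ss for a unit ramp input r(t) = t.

e_ss = 1.125

G(s) has one pole at the origin.
This is a Type 1 system. Kv = lim_{s→0} s·G(s) = 8/9.
e_ss = 1/Kv = 1/(8/9) = 9/8 ≈ 1.125.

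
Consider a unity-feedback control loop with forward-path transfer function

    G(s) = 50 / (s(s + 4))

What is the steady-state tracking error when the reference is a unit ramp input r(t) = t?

e_ss = 0.08000

G(s) has one pole at the origin.
This is a Type 1 system. Kv = lim_{s→0} s·G(s) = 50/4 = 25/2.
e_ss = 1/Kv = 1/(25/2) = 2/25 ≈ 0.08000.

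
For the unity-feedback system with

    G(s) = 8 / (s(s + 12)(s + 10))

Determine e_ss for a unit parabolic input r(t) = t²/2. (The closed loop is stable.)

e_ss = ∞

G(s) has one pole at the origin.
This is a Type 1 system; Ka = lim_{s→0} s^2·G(s) = 0, so the steady-state error for a parabola input is infinite.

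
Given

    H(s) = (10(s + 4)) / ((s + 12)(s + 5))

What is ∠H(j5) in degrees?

∠H(j5) ≈ -16.28°

At s = j5: numerator = 40 + j50, denominator = 35 + j85.
∠H = ∠num − ∠den = 51.340° − (67.620°) = -16.28°.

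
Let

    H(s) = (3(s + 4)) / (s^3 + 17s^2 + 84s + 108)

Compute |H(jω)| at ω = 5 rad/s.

|H(j5)| ≈ 0.04436

Substitute s = j5: numerator = 12 + j15, denominator = -317 + j295.
|H(j5)| = |12 + j15| / |-317 + j295| = 19.209 / 433.03 ≈ 0.04436.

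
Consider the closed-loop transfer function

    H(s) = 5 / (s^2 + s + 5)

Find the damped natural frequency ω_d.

ω_d ≈ 2.179 rad/s

Comparing s^2 + s + 5 to s^2 + 2ζωₙs + ωₙ²: ωₙ = √5 ≈ 2.236 rad/s and ζ = 1/(2·√5) ≈ 0.2236.
ζωₙ = 1/2 = 0.5, so ω_d = ωₙ√(1−ζ²) = √(ωₙ² − (ζωₙ)²) = √(5 − 0.5²) = √4.75 ≈ 2.179 rad/s.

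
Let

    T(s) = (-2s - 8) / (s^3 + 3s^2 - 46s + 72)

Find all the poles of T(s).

The poles are the roots of the denominator s^3 + 3s^2 - 46s + 72 = 0.
Trying s = 2: the polynomial evaluates to 0, so (s - 2) is a factor.
Dividing out leaves s^2 + 5s - 36 = 0.
Factoring the quadratic: (s + 9)(s - 4) = 0.

s = 2, -9, 4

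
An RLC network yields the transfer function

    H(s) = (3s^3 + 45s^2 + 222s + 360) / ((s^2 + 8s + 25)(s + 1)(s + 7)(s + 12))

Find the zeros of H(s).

Set the numerator to zero: 3s^3 + 45s^2 + 222s + 360 = 0, i.e. 3·(s^3 + 15s^2 + 74s + 120) = 0.
Factoring: (s + 4)(s + 5)(s + 6) = 0.

s = -4, -5, -6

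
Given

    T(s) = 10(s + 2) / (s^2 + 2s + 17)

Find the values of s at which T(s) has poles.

The poles are the roots of the denominator s^2 + 2s + 17 = 0.
Using the quadratic formula: s = (-2 ± √(-64))/2 = -1 ± 4j.

s = -1 ± 4j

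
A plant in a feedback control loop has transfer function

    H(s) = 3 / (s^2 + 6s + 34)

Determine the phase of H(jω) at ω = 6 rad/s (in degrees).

At s = j6: numerator = 3, denominator = -2 + j36.
∠H = ∠num − ∠den = 0° − (93.180°) = -93.18°.

∠H(j6) ≈ -93.18°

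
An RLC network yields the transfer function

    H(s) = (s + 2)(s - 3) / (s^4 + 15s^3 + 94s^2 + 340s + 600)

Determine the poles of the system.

s = -2 + 4j, -2 - 4j, -6, -5

The poles are the roots of the denominator s^4 + 15s^3 + 94s^2 + 340s + 600 = 0.
Trying s = -6: the polynomial evaluates to 0, so (s + 6) is a factor.
Dividing out leaves s^3 + 9s^2 + 40s + 100 = 0.
This factors further as (s^2 + 4s + 20)(s + 5) = 0.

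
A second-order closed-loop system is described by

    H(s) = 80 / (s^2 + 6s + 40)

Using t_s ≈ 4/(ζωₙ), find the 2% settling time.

Comparing s^2 + 6s + 40 to s^2 + 2ζωₙs + ωₙ²: ωₙ = √40 ≈ 6.325 rad/s and ζ = 6/(2·√40) ≈ 0.4743.
ζωₙ = 6/2 = 3, so t_s ≈ 4/(ζωₙ) = 4/3 ≈ 1.333 s.

t_s ≈ 1.333 s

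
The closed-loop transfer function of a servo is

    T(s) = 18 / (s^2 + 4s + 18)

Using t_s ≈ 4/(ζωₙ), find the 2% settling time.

t_s ≈ 2 s

Comparing s^2 + 4s + 18 to s^2 + 2ζωₙs + ωₙ²: ωₙ = √18 ≈ 4.243 rad/s and ζ = 4/(2·√18) ≈ 0.4714.
ζωₙ = 4/2 = 2, so t_s ≈ 4/(ζωₙ) = 4/2 = 2 s.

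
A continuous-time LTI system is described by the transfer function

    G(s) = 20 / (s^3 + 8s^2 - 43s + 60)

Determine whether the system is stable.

The denominator s^3 + 8s^2 - 43s + 60 factors as (s + 12)(s^2 - 4s + 5), giving poles at s = -12, 2 + j, 2 - j.
Since the pole(s) at s = 2 + j, 2 - j lie in the right half-plane, the system is unstable.

unstable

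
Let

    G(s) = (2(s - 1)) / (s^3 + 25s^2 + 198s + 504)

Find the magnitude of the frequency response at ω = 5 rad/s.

Substitute s = j5: numerator = -2 + j10, denominator = -121 + j865.
|G(j5)| = |-2 + j10| / |-121 + j865| = 10.198 / 873.42 ≈ 0.01168.

|G(j5)| ≈ 0.01168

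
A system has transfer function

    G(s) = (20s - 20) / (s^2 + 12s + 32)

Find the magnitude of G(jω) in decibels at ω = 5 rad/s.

Substitute s = j5: numerator = -20 + j100, denominator = 7 + j60.
|G(j5)| = |-20 + j100| / |7 + j60| = 101.98 / 60.407 ≈ 1.688.
In decibels: 20·log₁₀(1.688) ≈ 4.55 dB.

|G(j5)|_dB ≈ 4.55 dB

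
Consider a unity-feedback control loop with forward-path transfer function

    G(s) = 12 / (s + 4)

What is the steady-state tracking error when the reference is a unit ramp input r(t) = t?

e_ss = ∞

G(s) has no poles at the origin.
This is a Type 0 system; Kv = lim_{s→0} s·G(s) = 0, so the steady-state error for a ramp input is infinite.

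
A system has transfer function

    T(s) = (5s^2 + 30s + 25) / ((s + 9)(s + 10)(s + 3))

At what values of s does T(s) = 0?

Set the numerator to zero: 5s^2 + 30s + 25 = 0, i.e. 5·(s^2 + 6s + 5) = 0.
Factoring: (s + 5)(s + 1) = 0.

s = -5, -1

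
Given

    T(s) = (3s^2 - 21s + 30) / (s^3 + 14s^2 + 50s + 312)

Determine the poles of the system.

s = -1 ± 5j, -12

The poles are the roots of the denominator s^3 + 14s^2 + 50s + 312 = 0.
Trying s = -12: the polynomial evaluates to 0, so (s + 12) is a factor.
Dividing out leaves s^2 + 2s + 26 = 0.
The quadratic formula then gives s = -1 ± 5j.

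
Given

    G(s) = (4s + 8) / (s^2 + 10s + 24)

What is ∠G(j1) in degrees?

∠G(j1) ≈ 3.066°

At s = j1: numerator = 8 + j4, denominator = 23 + j10.
∠G = ∠num − ∠den = 26.565° − (23.499°) = 3.066°.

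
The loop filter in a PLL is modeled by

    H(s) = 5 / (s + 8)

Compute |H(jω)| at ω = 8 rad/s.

|H(j8)| ≈ 0.4419

Substitute s = j8: numerator = 5, denominator = 8 + j8.
|H(j8)| = |5| / |8 + j8| = 5 / 11.314 ≈ 0.4419.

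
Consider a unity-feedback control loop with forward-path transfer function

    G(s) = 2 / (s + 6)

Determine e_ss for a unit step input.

G(s) has no poles at the origin.
This is a Type 0 system. Kp = lim_{s→0} G(s) = 2/6 = 1/3.
e_ss = 1/(1 + Kp) = 1/(1 + 1/3) = 3/4 ≈ 0.7500.

e_ss = 0.7500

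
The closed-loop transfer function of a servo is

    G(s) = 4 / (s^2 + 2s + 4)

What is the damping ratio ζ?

ζ = 0.5

Compare the denominator to the standard form s^2 + 2ζωₙs + ωₙ².
ωₙ² = 4, so ωₙ = 2 rad/s.
2ζωₙ = 2, so ζ = 2/(2·2) = 0.5.
With ζ = 0.5 the response is underdamped.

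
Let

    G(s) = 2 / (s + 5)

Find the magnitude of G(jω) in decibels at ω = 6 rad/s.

Substitute s = j6: numerator = 2, denominator = 5 + j6.
|G(j6)| = |2| / |5 + j6| = 2 / 7.8102 ≈ 0.2561.
In decibels: 20·log₁₀(0.2561) ≈ -11.8 dB.

|G(j6)|_dB ≈ -11.8 dB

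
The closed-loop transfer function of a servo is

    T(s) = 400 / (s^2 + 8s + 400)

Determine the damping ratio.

Compare the denominator to the standard form s^2 + 2ζωₙs + ωₙ².
ωₙ² = 400, so ωₙ = 20 rad/s.
2ζωₙ = 8, so ζ = 8/(2·20) = 0.2.
With ζ = 0.2 the response is underdamped.

ζ = 0.2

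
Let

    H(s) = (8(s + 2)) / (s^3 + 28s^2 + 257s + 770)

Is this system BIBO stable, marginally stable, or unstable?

The denominator s^3 + 28s^2 + 257s + 770 factors as (s + 10)(s + 11)(s + 7), giving poles at s = -10, -11, -7.
Since all poles lie strictly in the left half-plane, the system is stable.

stable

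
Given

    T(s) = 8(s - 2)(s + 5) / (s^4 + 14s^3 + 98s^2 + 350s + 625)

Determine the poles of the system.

s = -3 + 4j, -3 - 4j, -4 + 3j, -4 - 3j

The poles are the roots of the denominator s^4 + 14s^3 + 98s^2 + 350s + 625 = 0.
No real roots exist; factor into two real quadratics: (s^2 + 6s + 25)(s^2 + 8s + 25) = 0.
Each quadratic gives a conjugate pair via the quadratic formula.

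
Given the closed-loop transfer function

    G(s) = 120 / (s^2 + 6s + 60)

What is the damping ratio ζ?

Compare the denominator to the standard form s^2 + 2ζωₙs + ωₙ².
ωₙ² = 60, so ωₙ = √60 ≈ 7.746 rad/s.
2ζωₙ = 6, so ζ = 6/(2·√60) ≈ 0.3873.
With ζ = 0.3873 the response is underdamped.

ζ ≈ 0.3873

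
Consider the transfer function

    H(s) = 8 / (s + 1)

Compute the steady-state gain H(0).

H(0) = 8

Set s = 0: H(0) = (8) / (1) = 8.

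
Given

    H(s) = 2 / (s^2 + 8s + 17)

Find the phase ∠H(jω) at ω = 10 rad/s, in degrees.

∠H(j10) ≈ -136.1°

At s = j10: numerator = 2, denominator = -83 + j80.
∠H = ∠num − ∠den = 0° − (136.05°) = -136.1°.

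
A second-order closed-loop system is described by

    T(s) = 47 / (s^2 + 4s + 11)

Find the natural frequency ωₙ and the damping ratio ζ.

ωₙ ≈ 3.317 rad/s, ζ ≈ 0.6030

Compare the denominator to the standard form s^2 + 2ζωₙs + ωₙ².
ωₙ² = 11, so ωₙ = √11 ≈ 3.317 rad/s.
2ζωₙ = 4, so ζ = 4/(2·√11) ≈ 0.6030.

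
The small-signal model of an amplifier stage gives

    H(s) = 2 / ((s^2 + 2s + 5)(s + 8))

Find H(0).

Set s = 0: H(0) = (2) / (40) = 1/20.

H(0) = 1/20 ≈ 0.05000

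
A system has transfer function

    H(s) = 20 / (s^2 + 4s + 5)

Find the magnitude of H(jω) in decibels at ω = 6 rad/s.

Substitute s = j6: numerator = 20, denominator = -31 + j24.
|H(j6)| = |20| / |-31 + j24| = 20 / 39.205 ≈ 0.5101.
In decibels: 20·log₁₀(0.5101) ≈ -5.85 dB.

|H(j6)|_dB ≈ -5.85 dB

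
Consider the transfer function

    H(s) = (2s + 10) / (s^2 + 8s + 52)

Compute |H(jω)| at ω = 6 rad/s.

Substitute s = j6: numerator = 10 + j12, denominator = 16 + j48.
|H(j6)| = |10 + j12| / |16 + j48| = 15.620 / 50.596 ≈ 0.3087.

|H(j6)| ≈ 0.3087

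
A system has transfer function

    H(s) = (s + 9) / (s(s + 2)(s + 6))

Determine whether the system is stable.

The poles can be read from the denominator factors: s = 0, -2, -6.
Since the simple pole(s) at s = 0 lie on the jω-axis with none in the right half-plane, the system is marginally stable.

marginally stable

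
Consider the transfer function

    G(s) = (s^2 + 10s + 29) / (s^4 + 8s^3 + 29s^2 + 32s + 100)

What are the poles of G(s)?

The poles are the roots of the denominator s^4 + 8s^3 + 29s^2 + 32s + 100 = 0.
No real roots exist; factor into two real quadratics: (s^2 + 4)(s^2 + 8s + 25) = 0.
Each quadratic gives a conjugate pair via the quadratic formula.

s = ±2j, -4 ± 3j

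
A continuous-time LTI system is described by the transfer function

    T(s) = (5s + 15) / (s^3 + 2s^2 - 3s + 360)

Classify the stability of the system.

The denominator s^3 + 2s^2 - 3s + 360 factors as (s + 8)(s^2 - 6s + 45), giving poles at s = -8, 3 ± 6j.
Since the pole(s) at s = 3 ± 6j lie in the right half-plane, the system is unstable.

unstable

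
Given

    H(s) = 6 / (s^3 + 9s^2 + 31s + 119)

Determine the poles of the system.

s = -1 ± 4j, -7

The poles are the roots of the denominator s^3 + 9s^2 + 31s + 119 = 0.
Trying s = -7: the polynomial evaluates to 0, so (s + 7) is a factor.
Dividing out leaves s^2 + 2s + 17 = 0.
The quadratic formula then gives s = -1 ± 4j.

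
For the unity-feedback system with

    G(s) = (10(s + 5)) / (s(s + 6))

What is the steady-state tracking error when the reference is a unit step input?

e_ss = 0

G(s) has one pole at the origin.
This is a Type 1 system; for a step input the steady-state error is zero.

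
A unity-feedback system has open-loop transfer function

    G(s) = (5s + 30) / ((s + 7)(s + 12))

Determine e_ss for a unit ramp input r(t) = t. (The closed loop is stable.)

G(s) has no poles at the origin.
This is a Type 0 system; Kv = lim_{s→0} s·G(s) = 0, so the steady-state error for a ramp input is infinite.

e_ss = ∞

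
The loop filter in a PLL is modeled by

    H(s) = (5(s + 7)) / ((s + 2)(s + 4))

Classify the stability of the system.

stable

The poles can be read from the denominator factors: s = -2, -4.
Since all poles lie strictly in the left half-plane, the system is stable.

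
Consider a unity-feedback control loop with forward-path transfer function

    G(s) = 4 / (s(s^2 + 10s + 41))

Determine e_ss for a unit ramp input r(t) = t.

e_ss = 10.25

G(s) has one pole at the origin.
This is a Type 1 system. Kv = lim_{s→0} s·G(s) = 4/41.
e_ss = 1/Kv = 1/(4/41) = 41/4 ≈ 10.25.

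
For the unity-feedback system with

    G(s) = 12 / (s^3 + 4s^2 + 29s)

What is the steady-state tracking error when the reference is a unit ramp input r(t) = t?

G(s) has one pole at the origin.
This is a Type 1 system. Kv = lim_{s→0} s·G(s) = 12/29.
e_ss = 1/Kv = 1/(12/29) = 29/12 ≈ 2.417.

e_ss = 2.417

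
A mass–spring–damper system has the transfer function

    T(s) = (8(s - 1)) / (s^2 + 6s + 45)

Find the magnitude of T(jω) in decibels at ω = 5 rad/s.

|T(j5)|_dB ≈ 1.07 dB

Substitute s = j5: numerator = -8 + j40, denominator = 20 + j30.
|T(j5)| = |-8 + j40| / |20 + j30| = 40.792 / 36.056 ≈ 1.131.
In decibels: 20·log₁₀(1.131) ≈ 1.07 dB.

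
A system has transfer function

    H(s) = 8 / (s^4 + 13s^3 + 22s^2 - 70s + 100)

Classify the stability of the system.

unstable

The denominator s^4 + 13s^3 + 22s^2 - 70s + 100 factors as (s^2 - 2s + 2)(s + 5)(s + 10), giving poles at s = 1 + j, 1 - j, -5, -10.
Since the pole(s) at s = 1 ± j lie in the right half-plane, the system is unstable.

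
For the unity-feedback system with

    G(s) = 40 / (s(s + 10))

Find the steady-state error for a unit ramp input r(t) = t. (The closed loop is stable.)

e_ss = 0.2500

G(s) has one pole at the origin.
This is a Type 1 system. Kv = lim_{s→0} s·G(s) = 40/10 = 4.
e_ss = 1/Kv = 1/(4) = 1/4 ≈ 0.2500.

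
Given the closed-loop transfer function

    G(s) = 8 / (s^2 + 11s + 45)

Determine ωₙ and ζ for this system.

ωₙ ≈ 6.708 rad/s, ζ ≈ 0.8199

Compare the denominator to the standard form s^2 + 2ζωₙs + ωₙ².
ωₙ² = 45, so ωₙ = √45 ≈ 6.708 rad/s.
2ζωₙ = 11, so ζ = 11/(2·√45) ≈ 0.8199.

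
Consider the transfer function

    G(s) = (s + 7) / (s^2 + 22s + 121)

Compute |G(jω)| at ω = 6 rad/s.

Substitute s = j6: numerator = 7 + j6, denominator = 85 + j132.
|G(j6)| = |7 + j6| / |85 + j132| = 9.2195 / 157 ≈ 0.05872.

|G(j6)| ≈ 0.05872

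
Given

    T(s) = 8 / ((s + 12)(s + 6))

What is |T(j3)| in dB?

Substitute s = j3: numerator = 8, denominator = 63 + j54.
|T(j3)| = |8| / |63 + j54| = 8 / 82.976 ≈ 0.09641.
In decibels: 20·log₁₀(0.09641) ≈ -20.3 dB.

|T(j3)|_dB ≈ -20.3 dB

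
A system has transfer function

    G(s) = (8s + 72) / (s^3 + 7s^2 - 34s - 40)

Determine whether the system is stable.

unstable

The denominator s^3 + 7s^2 - 34s - 40 factors as (s + 10)(s + 1)(s - 4), giving poles at s = -10, -1, 4.
Since the pole(s) at s = 4 lie in the right half-plane, the system is unstable.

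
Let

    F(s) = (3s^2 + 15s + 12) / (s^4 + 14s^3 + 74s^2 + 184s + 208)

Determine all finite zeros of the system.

Set the numerator to zero: 3s^2 + 15s + 12 = 0, i.e. 3·(s^2 + 5s + 4) = 0.
Factoring: (s + 4)(s + 1) = 0.

s = -4, -1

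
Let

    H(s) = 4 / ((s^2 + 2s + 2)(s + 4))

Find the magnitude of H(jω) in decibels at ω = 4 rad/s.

Substitute s = j4: numerator = 4, denominator = -88 - j24.
|H(j4)| = |4| / |-88 - j24| = 4 / 91.214 ≈ 0.04385.
In decibels: 20·log₁₀(0.04385) ≈ -27.2 dB.

|H(j4)|_dB ≈ -27.2 dB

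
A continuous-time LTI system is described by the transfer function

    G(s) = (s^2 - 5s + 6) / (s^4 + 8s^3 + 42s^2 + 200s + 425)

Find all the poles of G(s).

The poles are the roots of the denominator s^4 + 8s^3 + 42s^2 + 200s + 425 = 0.
No real roots exist; factor into two real quadratics: (s^2 + 25)(s^2 + 8s + 17) = 0.
Each quadratic gives a conjugate pair via the quadratic formula.

s = ±5j, -4 ± j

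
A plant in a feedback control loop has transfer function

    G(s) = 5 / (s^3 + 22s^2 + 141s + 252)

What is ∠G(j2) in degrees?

At s = j2: numerator = 5, denominator = 164 + j274.
∠G = ∠num − ∠den = 0° − (59.098°) = -59.10°.

∠G(j2) ≈ -59.10°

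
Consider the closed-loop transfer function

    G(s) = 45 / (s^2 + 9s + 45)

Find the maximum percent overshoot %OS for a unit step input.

Comparing s^2 + 9s + 45 to s^2 + 2ζωₙs + ωₙ²: ωₙ = √45 ≈ 6.708 rad/s and ζ = 9/(2·√45) ≈ 0.6708.
%OS = 100·exp(−πζ/√(1−ζ²)) = 100·exp(−π·0.6708/√(1−0.6708²)) ≈ 5.83%.

%OS ≈ 5.83%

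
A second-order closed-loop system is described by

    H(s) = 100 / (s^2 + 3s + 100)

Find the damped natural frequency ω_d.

Comparing s^2 + 3s + 100 to s^2 + 2ζωₙs + ωₙ²: ωₙ = 10 rad/s and ζ = 3/(2·10) = 0.15.
ζωₙ = 3/2 = 1.5, so ω_d = ωₙ√(1−ζ²) = √(ωₙ² − (ζωₙ)²) = √(100 − 1.5²) = √97.75 ≈ 9.887 rad/s.

ω_d ≈ 9.887 rad/s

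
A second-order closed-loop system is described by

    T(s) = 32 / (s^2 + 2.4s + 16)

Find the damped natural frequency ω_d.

ω_d ≈ 3.816 rad/s

Comparing s^2 + 2.4s + 16 to s^2 + 2ζωₙs + ωₙ²: ωₙ = 4 rad/s and ζ = 2.4/(2·4) = 0.3.
ζωₙ = 2.4/2 = 1.2, so ω_d = ωₙ√(1−ζ²) = √(ωₙ² − (ζωₙ)²) = √(16 − 1.2²) = √14.56 ≈ 3.816 rad/s.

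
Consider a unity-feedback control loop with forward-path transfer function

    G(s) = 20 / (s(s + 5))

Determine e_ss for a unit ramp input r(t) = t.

G(s) has one pole at the origin.
This is a Type 1 system. Kv = lim_{s→0} s·G(s) = 20/5 = 4.
e_ss = 1/Kv = 1/(4) = 1/4 ≈ 0.2500.

e_ss = 0.2500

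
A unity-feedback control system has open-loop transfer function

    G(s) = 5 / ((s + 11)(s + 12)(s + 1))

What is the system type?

The denominator has no factor of s at the origin — no free integrator — so this is a Type 0 system.

Type 0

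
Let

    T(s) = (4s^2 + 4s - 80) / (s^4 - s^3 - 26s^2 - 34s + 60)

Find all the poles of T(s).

The poles are the roots of the denominator s^4 - s^3 - 26s^2 - 34s + 60 = 0.
Trying s = 1: the polynomial evaluates to 0, so (s - 1) is a factor.
Dividing out leaves s^3 - 26s - 60 = 0.
This factors further as (s^2 + 6s + 10)(s - 6) = 0.

s = 1, -3 + j, -3 - j, 6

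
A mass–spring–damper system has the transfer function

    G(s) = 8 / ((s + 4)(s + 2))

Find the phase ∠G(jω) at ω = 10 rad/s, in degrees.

∠G(j10) ≈ -146.9°

At s = j10: numerator = 8, denominator = -92 + j60.
∠G = ∠num − ∠den = 0° − (146.89°) = -146.9°.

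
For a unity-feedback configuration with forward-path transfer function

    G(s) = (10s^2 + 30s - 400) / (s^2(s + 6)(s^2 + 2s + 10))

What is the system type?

The denominator has 2 factors of s at the origin (free integrators), so this is a Type 2 system.

Type 2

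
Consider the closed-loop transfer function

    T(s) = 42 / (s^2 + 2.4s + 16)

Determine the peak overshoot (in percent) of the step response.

Comparing s^2 + 2.4s + 16 to s^2 + 2ζωₙs + ωₙ²: ωₙ = 4 rad/s and ζ = 2.4/(2·4) = 0.3.
%OS = 100·exp(−πζ/√(1−ζ²)) = 100·exp(−π·0.3/√(1−0.3²)) ≈ 37.2%.

%OS ≈ 37.2%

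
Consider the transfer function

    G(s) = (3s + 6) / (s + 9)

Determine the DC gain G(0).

G(0) = 2/3 ≈ 0.6667

Set s = 0: G(0) = (6) / (9) = 2/3.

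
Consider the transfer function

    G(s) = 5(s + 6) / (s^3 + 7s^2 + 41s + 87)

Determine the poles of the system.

The poles are the roots of the denominator s^3 + 7s^2 + 41s + 87 = 0.
Trying s = -3: the polynomial evaluates to 0, so (s + 3) is a factor.
Dividing out leaves s^2 + 4s + 29 = 0.
The quadratic formula then gives s = -2 ± 5j.

s = -2 ± 5j, -3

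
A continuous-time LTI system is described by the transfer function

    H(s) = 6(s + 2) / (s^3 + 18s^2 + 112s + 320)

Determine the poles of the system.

The poles are the roots of the denominator s^3 + 18s^2 + 112s + 320 = 0.
Trying s = -10: the polynomial evaluates to 0, so (s + 10) is a factor.
Dividing out leaves s^2 + 8s + 32 = 0.
The quadratic formula then gives s = -4 ± 4j.

s = -4 + 4j, -4 - 4j, -10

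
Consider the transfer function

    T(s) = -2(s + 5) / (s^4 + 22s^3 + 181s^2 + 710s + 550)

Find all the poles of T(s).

The poles are the roots of the denominator s^4 + 22s^3 + 181s^2 + 710s + 550 = 0.
Trying s = -11: the polynomial evaluates to 0, so (s + 11) is a factor.
Dividing out leaves s^3 + 11s^2 + 60s + 50 = 0.
This factors further as (s^2 + 10s + 50)(s + 1) = 0.

s = -11, -5 ± 5j, -1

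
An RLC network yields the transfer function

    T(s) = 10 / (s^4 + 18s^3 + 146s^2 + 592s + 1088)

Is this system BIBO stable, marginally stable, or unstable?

The denominator s^4 + 18s^3 + 146s^2 + 592s + 1088 factors as (s^2 + 10s + 34)(s^2 + 8s + 32), giving poles at s = -5 ± 3j, -4 ± 4j.
Since all poles lie strictly in the left half-plane, the system is stable.

stable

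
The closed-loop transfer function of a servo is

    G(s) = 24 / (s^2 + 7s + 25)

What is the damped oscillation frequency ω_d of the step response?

ω_d ≈ 3.571 rad/s

Comparing s^2 + 7s + 25 to s^2 + 2ζωₙs + ωₙ²: ωₙ = 5 rad/s and ζ = 7/(2·5) = 0.7.
ζωₙ = 7/2 = 3.5, so ω_d = ωₙ√(1−ζ²) = √(ωₙ² − (ζωₙ)²) = √(25 − 3.5²) = √12.75 ≈ 3.571 rad/s.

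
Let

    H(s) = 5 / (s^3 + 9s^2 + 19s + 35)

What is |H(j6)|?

Substitute s = j6: numerator = 5, denominator = -289 - j102.
|H(j6)| = |5| / |-289 - j102| = 5 / 306.47 ≈ 0.01631.

|H(j6)| ≈ 0.01631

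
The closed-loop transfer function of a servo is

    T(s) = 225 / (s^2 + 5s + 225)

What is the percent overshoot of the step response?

%OS ≈ 58.8%

Comparing s^2 + 5s + 225 to s^2 + 2ζωₙs + ωₙ²: ωₙ = 15 rad/s and ζ = 5/(2·15) ≈ 0.1667.
%OS = 100·exp(−πζ/√(1−ζ²)) = 100·exp(−π·0.1667/√(1−0.1667²)) ≈ 58.8%.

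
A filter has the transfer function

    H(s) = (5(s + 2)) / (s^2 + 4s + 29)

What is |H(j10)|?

Substitute s = j10: numerator = 10 + j50, denominator = -71 + j40.
|H(j10)| = |10 + j50| / |-71 + j40| = 50.990 / 81.492 ≈ 0.6257.

|H(j10)| ≈ 0.6257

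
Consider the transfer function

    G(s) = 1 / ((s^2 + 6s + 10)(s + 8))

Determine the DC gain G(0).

At s = 0 each factor (s + a) contributes a and each (s^2 + bs + c) contributes c.
G(0) = 1·1 / ((10) · (8)) = 1/80 = 1/80.

G(0) = 1/80 ≈ 0.01250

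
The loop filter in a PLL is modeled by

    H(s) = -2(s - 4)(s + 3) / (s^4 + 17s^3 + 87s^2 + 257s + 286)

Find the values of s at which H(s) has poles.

The poles are the roots of the denominator s^4 + 17s^3 + 87s^2 + 257s + 286 = 0.
Trying s = -11: the polynomial evaluates to 0, so (s + 11) is a factor.
Dividing out leaves s^3 + 6s^2 + 21s + 26 = 0.
This factors further as (s^2 + 4s + 13)(s + 2) = 0.

s = -2 ± 3j, -11, -2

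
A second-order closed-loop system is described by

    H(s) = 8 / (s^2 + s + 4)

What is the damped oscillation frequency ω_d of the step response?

Comparing s^2 + s + 4 to s^2 + 2ζωₙs + ωₙ²: ωₙ = 2 rad/s and ζ = 1/(2·2) = 0.25.
ζωₙ = 1/2 = 0.5, so ω_d = ωₙ√(1−ζ²) = √(ωₙ² − (ζωₙ)²) = √(4 − 0.5²) = √3.75 ≈ 1.936 rad/s.

ω_d ≈ 1.936 rad/s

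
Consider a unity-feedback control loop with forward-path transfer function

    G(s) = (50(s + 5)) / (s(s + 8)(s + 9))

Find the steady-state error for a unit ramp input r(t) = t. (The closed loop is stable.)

e_ss = 0.2880

G(s) has one pole at the origin.
This is a Type 1 system. Kv = lim_{s→0} s·G(s) = 250/72 = 125/36.
e_ss = 1/Kv = 1/(125/36) = 36/125 ≈ 0.2880.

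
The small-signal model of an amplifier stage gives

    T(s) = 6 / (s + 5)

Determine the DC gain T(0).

T(0) = 6/5 ≈ 1.200

Set s = 0: T(0) = (6) / (5) = 6/5.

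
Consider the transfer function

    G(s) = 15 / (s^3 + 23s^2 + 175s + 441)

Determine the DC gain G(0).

G(0) = 5/147 ≈ 0.03401

Set s = 0: G(0) = (15) / (441) = 5/147.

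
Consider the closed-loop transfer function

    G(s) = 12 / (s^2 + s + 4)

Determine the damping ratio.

Compare the denominator to the standard form s^2 + 2ζωₙs + ωₙ².
ωₙ² = 4, so ωₙ = 2 rad/s.
2ζωₙ = 1, so ζ = 1/(2·2) = 0.25.

ζ = 0.25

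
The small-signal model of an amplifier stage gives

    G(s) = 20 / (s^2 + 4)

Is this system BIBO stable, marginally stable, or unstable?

marginally stable

The poles can be read from the denominator factors: s = 2j, -2j.
Since the simple pole(s) at s = ±2j lie on the jω-axis with none in the right half-plane, the system is marginally stable.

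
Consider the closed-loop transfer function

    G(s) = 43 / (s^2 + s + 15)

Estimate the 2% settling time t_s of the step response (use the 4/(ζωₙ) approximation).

Comparing s^2 + s + 15 to s^2 + 2ζωₙs + ωₙ²: ωₙ = √15 ≈ 3.873 rad/s and ζ = 1/(2·√15) ≈ 0.1291.
ζωₙ = 1/2 = 0.5, so t_s ≈ 4/(ζωₙ) = 4/0.5 = 8 s.

t_s ≈ 8 s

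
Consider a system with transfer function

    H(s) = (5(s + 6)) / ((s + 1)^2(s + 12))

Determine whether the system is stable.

The poles can be read from the denominator factors: s = -1, -12, -1.
Since all poles lie strictly in the left half-plane, the system is stable.

stable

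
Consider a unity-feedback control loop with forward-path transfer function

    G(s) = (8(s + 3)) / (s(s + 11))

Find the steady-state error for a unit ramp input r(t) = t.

G(s) has one pole at the origin.
This is a Type 1 system. Kv = lim_{s→0} s·G(s) = 24/11.
e_ss = 1/Kv = 1/(24/11) = 11/24 ≈ 0.4583.

e_ss = 0.4583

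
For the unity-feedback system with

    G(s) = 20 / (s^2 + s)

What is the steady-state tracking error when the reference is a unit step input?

e_ss = 0

G(s) has one pole at the origin.
This is a Type 1 system; for a step input the steady-state error is zero.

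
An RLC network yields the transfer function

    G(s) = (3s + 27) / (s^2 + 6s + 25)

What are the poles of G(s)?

s = -3 ± 4j

The poles are the roots of the denominator s^2 + 6s + 25 = 0.
Using the quadratic formula: s = (-6 ± √(-64))/2 = -3 ± 4j.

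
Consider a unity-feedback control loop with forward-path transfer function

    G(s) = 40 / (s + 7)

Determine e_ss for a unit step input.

G(s) has no poles at the origin.
This is a Type 0 system. Kp = lim_{s→0} G(s) = 40/7.
e_ss = 1/(1 + Kp) = 1/(1 + 40/7) = 7/47 ≈ 0.1489.

e_ss = 0.1489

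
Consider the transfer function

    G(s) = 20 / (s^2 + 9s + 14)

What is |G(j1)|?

|G(j1)| ≈ 1.265

Substitute s = j1: numerator = 20, denominator = 13 + j9.
|G(j1)| = |20| / |13 + j9| = 20 / 15.811 ≈ 1.265.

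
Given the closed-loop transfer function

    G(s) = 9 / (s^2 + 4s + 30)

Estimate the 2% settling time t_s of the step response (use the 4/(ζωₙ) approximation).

t_s ≈ 2 s

Comparing s^2 + 4s + 30 to s^2 + 2ζωₙs + ωₙ²: ωₙ = √30 ≈ 5.477 rad/s and ζ = 4/(2·√30) ≈ 0.3651.
ζωₙ = 4/2 = 2, so t_s ≈ 4/(ζωₙ) = 4/2 = 2 s.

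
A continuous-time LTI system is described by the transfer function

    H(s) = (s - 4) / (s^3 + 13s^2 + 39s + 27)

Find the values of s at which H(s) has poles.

The poles are the roots of the denominator s^3 + 13s^2 + 39s + 27 = 0.
Trying s = -1: the polynomial evaluates to 0, so (s + 1) is a factor.
Dividing out leaves s^2 + 12s + 27 = 0.
Factoring the quadratic: (s + 9)(s + 3) = 0.

s = -1, -9, -3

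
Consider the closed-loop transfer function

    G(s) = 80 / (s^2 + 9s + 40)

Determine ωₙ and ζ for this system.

Compare the denominator to the standard form s^2 + 2ζωₙs + ωₙ².
ωₙ² = 40, so ωₙ = √40 ≈ 6.325 rad/s.
2ζωₙ = 9, so ζ = 9/(2·√40) ≈ 0.7115.
With ζ = 0.7115 the response is underdamped.

ωₙ ≈ 6.325 rad/s, ζ ≈ 0.7115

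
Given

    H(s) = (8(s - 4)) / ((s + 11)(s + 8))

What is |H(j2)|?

Substitute s = j2: numerator = -32 + j16, denominator = 84 + j38.
|H(j2)| = |-32 + j16| / |84 + j38| = 35.777 / 92.195 ≈ 0.3881.

|H(j2)| ≈ 0.3881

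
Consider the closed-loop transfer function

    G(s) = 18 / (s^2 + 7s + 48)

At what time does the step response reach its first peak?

t_p ≈ 0.5254 s

Comparing s^2 + 7s + 48 to s^2 + 2ζωₙs + ωₙ²: ωₙ = √48 ≈ 6.928 rad/s and ζ = 7/(2·√48) ≈ 0.5052.
ζωₙ = 7/2 = 3.5, so ω_d = ωₙ√(1−ζ²) = √(ωₙ² − (ζωₙ)²) = √(48 − 3.5²) = √35.75 ≈ 5.979 rad/s.
t_p = π/ω_d = π/5.979 ≈ 0.5254 s.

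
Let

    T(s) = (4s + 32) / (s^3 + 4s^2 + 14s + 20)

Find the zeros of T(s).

Set the numerator to zero: 4s + 32 = 0, i.e. 4·(s + 8) = 0.
So s = -8.

s = -8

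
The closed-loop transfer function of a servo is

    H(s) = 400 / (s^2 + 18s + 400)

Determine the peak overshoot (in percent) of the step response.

Comparing s^2 + 18s + 400 to s^2 + 2ζωₙs + ωₙ²: ωₙ = 20 rad/s and ζ = 18/(2·20) = 0.45.
%OS = 100·exp(−πζ/√(1−ζ²)) = 100·exp(−π·0.45/√(1−0.45²)) ≈ 20.5%.

%OS ≈ 20.5%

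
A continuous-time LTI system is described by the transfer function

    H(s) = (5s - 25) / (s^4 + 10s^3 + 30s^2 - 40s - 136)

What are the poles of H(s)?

The poles are the roots of the denominator s^4 + 10s^3 + 30s^2 - 40s - 136 = 0.
Trying s = -2: the polynomial evaluates to 0, so (s + 2) is a factor.
Dividing out leaves s^3 + 8s^2 + 14s - 68 = 0.
This factors further as (s^2 + 10s + 34)(s - 2) = 0.

s = -5 ± 3j, -2, 2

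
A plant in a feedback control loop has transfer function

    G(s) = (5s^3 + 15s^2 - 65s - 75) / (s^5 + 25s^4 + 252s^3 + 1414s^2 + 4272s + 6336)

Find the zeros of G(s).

s = 3, -1, -5

Set the numerator to zero: 5s^3 + 15s^2 - 65s - 75 = 0, i.e. 5·(s^3 + 3s^2 - 13s - 15) = 0.
Factoring: (s - 3)(s + 1)(s + 5) = 0.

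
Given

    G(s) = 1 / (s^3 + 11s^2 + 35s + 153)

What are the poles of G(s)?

The poles are the roots of the denominator s^3 + 11s^2 + 35s + 153 = 0.
Trying s = -9: the polynomial evaluates to 0, so (s + 9) is a factor.
Dividing out leaves s^2 + 2s + 17 = 0.
The quadratic formula then gives s = -1 ± 4j.

s = -1 ± 4j, -9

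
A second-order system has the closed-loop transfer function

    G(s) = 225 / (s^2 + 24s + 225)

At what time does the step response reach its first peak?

t_p ≈ 0.3491 s

Comparing s^2 + 24s + 225 to s^2 + 2ζωₙs + ωₙ²: ωₙ = 15 rad/s and ζ = 24/(2·15) = 0.8.
ζωₙ = 24/2 = 12, so ω_d = ωₙ√(1−ζ²) = √(ωₙ² − (ζωₙ)²) = √(225 − 12²) = √81 = 9 rad/s.
t_p = π/ω_d = π/9 ≈ 0.3491 s.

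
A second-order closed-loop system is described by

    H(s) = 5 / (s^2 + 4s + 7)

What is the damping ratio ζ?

ζ ≈ 0.7559

Compare the denominator to the standard form s^2 + 2ζωₙs + ωₙ².
ωₙ² = 7, so ωₙ = √7 ≈ 2.646 rad/s.
2ζωₙ = 4, so ζ = 4/(2·√7) ≈ 0.7559.
With ζ = 0.7559 the response is underdamped.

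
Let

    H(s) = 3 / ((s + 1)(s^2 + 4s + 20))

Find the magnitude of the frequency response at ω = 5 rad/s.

Substitute s = j5: numerator = 3, denominator = -105 - j5.
|H(j5)| = |3| / |-105 - j5| = 3 / 105.12 ≈ 0.02854.

|H(j5)| ≈ 0.02854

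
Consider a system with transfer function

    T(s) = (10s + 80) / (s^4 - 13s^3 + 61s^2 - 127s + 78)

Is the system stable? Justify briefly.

unstable

The denominator s^4 - 13s^3 + 61s^2 - 127s + 78 factors as (s^2 - 6s + 13)(s - 6)(s - 1), giving poles at s = 3 ± 2j, 6, 1.
Since the pole(s) at s = 3 + 2j, 3 - 2j, 6, 1 lie in the right half-plane, the system is unstable.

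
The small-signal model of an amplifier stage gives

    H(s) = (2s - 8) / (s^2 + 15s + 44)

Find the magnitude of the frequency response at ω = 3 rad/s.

Substitute s = j3: numerator = -8 + j6, denominator = 35 + j45.
|H(j3)| = |-8 + j6| / |35 + j45| = 10 / 57.009 ≈ 0.1754.

|H(j3)| ≈ 0.1754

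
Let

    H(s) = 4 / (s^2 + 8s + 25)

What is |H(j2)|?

Substitute s = j2: numerator = 4, denominator = 21 + j16.
|H(j2)| = |4| / |21 + j16| = 4 / 26.401 ≈ 0.1515.

|H(j2)| ≈ 0.1515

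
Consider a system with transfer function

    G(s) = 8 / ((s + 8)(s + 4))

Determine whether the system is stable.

stable

The poles can be read from the denominator factors: s = -8, -4.
Since all poles lie strictly in the left half-plane, the system is stable.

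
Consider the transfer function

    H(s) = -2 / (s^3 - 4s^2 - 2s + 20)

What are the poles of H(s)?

s = 3 ± j, -2

The poles are the roots of the denominator s^3 - 4s^2 - 2s + 20 = 0.
Trying s = -2: the polynomial evaluates to 0, so (s + 2) is a factor.
Dividing out leaves s^2 - 6s + 10 = 0.
The quadratic formula then gives s = 3 ± 1j.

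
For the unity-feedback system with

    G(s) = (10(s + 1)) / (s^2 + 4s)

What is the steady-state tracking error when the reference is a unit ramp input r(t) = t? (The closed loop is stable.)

e_ss = 0.4000

G(s) has one pole at the origin.
This is a Type 1 system. Kv = lim_{s→0} s·G(s) = 10/4 = 5/2.
e_ss = 1/Kv = 1/(5/2) = 2/5 ≈ 0.4000.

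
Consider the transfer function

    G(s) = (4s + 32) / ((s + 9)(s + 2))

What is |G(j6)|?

|G(j6)| ≈ 0.5847

Substitute s = j6: numerator = 32 + j24, denominator = -18 + j66.
|G(j6)| = |32 + j24| / |-18 + j66| = 40 / 68.411 ≈ 0.5847.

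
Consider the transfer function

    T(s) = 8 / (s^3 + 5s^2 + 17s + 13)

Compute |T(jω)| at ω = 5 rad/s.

|T(j5)| ≈ 0.06727

Substitute s = j5: numerator = 8, denominator = -112 - j40.
|T(j5)| = |8| / |-112 - j40| = 8 / 118.93 ≈ 0.06727.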